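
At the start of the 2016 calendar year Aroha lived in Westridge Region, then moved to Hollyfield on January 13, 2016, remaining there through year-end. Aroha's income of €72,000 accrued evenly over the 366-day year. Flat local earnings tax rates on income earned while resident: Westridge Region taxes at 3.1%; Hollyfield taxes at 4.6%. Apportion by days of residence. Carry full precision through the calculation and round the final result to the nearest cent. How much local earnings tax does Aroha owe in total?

€3,276.59

Westridge Region, January 1 – January 12, 2016: 12 days → €72,000 × 3.1% × 12/366 = €73.1803
Hollyfield, January 13 – December 31, 2016: 354 days → €72,000 × 4.6% × 354/366 = €3,203.4098
Total = €3,276.5902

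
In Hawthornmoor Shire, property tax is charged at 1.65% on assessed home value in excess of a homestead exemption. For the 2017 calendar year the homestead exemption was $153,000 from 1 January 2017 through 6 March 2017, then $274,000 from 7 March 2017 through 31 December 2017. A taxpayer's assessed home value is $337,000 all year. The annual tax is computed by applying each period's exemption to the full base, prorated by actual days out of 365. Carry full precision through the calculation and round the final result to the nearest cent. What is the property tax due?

1 January – 6 March 2017: 65 days, exemption $153,000 → ($337,000 − $153,000) × 1.65% × 65/365 = $540.6575
7 March – 31 December 2017: 300 days, exemption $274,000 → ($337,000 − $274,000) × 1.65% × 300/365 = $854.3836
Total = $1,395.0411

$1,395.04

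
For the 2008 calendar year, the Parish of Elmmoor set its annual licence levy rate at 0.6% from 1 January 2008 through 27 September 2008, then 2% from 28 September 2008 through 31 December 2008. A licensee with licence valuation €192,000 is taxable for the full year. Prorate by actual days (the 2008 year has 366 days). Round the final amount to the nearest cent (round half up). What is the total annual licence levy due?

1 January – 27 September 2008: 271 days at 0.6% → €192,000 × 0.6% × 271/366 = €852.9836
28 September – 31 December 2008: 95 days at 2% → €192,000 × 2% × 95/366 = €996.7213
Total = €1,849.7049

€1,849.70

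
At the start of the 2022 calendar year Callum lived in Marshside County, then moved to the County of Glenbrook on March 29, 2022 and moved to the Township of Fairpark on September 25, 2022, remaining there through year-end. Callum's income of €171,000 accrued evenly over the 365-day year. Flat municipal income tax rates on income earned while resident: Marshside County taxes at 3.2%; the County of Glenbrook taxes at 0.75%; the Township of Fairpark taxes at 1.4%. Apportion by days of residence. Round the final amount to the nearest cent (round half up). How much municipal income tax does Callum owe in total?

Marshside County, January 1 – March 28, 2022: 87 days → €171,000 × 3.2% × 87/365 = €1,304.2849
The County of Glenbrook, March 29 – September 24, 2022: 180 days → €171,000 × 0.75% × 180/365 = €632.4658
The Township of Fairpark, September 25 – December 31, 2022: 98 days → €171,000 × 1.4% × 98/365 = €642.7726
Total = €2,579.5233

€2,579.52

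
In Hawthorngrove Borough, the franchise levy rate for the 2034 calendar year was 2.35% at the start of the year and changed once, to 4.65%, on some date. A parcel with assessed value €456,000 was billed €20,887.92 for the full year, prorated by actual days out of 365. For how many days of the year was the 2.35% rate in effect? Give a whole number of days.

11 days

Let d = days at the first rate; then 365 − d days at the second rate.
€456,000 × [2.35%·d + 4.65%·(365−d)] / 365 = €20,887.92
Solving gives d = 11, so the new rate took effect on January 12, 2034.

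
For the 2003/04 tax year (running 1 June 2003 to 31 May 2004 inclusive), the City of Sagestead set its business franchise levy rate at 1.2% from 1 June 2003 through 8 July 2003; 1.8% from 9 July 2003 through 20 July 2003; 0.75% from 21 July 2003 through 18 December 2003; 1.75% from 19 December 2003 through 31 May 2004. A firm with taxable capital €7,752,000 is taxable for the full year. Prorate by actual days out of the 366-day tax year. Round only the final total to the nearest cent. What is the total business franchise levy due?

€99,378.10

1 June – 8 July 2003: 38 days at 1.2% → €7,752,000 × 1.2% × 38/366 = €9,658.2295
9 July – 20 July 2003: 12 days at 1.8% → €7,752,000 × 1.8% × 12/366 = €4,574.9508
21 July – 18 December 2003: 151 days at 0.75% → €7,752,000 × 0.75% × 151/366 = €23,986.7213
19 December 2003 – 31 May 2004: 165 days at 1.75% → €7,752,000 × 1.75% × 165/366 = €61,158.1967
Total = €99,378.0984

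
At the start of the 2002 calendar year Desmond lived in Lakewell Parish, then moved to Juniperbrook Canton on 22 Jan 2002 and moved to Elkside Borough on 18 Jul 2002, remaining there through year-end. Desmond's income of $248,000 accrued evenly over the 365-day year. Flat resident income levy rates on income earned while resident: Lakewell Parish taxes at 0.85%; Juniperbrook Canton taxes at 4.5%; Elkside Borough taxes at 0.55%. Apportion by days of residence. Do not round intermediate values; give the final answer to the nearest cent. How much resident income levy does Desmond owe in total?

Lakewell Parish, 1 Jan – 21 Jan 2002: 21 days → $248,000 × 0.85% × 21/365 = $121.2822
Juniperbrook Canton, 22 Jan – 17 Jul 2002: 177 days → $248,000 × 4.5% × 177/365 = $5,411.8356
Elkside Borough, 18 Jul – 31 Dec 2002: 167 days → $248,000 × 0.55% × 167/365 = $624.0767
Total = $6,157.1945

$6,157.19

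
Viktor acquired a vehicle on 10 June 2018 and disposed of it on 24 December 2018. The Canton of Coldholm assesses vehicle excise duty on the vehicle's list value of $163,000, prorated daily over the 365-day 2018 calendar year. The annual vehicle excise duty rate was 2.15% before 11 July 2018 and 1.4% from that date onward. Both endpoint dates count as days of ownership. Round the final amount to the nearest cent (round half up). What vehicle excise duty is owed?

10 June – 10 July 2018: 31 days at 2.15% → $163,000 × 2.15% × 31/365 = $297.6425
11 July – 24 December 2018: 167 days at 1.4% → $163,000 × 1.4% × 167/365 = $1,044.0932
Total = $1,341.7356

$1,341.74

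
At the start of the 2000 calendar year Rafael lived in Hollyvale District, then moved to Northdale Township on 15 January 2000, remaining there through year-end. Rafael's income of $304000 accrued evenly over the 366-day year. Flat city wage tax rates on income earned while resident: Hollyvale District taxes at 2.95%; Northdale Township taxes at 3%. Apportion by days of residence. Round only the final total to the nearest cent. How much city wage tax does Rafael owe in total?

$9114.19

Hollyvale District, 1 January – 14 January 2000: 14 days → $304000 × 2.95% × 14/366 = $343.0383
Northdale Township, 15 January – 31 December 2000: 352 days → $304000 × 3% × 352/366 = $8771.1475
Total = $9114.1858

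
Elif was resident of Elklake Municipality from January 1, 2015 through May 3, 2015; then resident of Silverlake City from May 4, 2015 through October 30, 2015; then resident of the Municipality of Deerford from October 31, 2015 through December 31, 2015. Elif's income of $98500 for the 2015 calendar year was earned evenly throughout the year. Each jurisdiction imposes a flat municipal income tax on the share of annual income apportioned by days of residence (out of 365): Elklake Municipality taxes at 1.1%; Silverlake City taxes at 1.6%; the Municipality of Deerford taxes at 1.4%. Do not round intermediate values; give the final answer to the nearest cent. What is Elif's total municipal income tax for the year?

Elklake Municipality, January 1 – May 3, 2015: 123 days → $98500 × 1.1% × 123/365 = $365.1247
Silverlake City, May 4 – October 30, 2015: 180 days → $98500 × 1.6% × 180/365 = $777.2055
The Municipality of Deerford, October 31 – December 31, 2015: 62 days → $98500 × 1.4% × 62/365 = $234.2411
Total = $1376.5712

$1376.57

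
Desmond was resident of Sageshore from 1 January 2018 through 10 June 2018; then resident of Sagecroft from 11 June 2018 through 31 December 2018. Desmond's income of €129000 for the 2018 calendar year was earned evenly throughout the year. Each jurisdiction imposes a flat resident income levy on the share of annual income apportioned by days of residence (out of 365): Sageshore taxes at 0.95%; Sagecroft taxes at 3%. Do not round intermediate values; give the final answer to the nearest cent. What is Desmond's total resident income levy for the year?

€2703.52

Sageshore, 1 January – 10 June 2018: 161 days → €129000 × 0.95% × 161/365 = €540.5630
Sagecroft, 11 June – 31 December 2018: 204 days → €129000 × 3% × 204/365 = €2162.9589
Total = €2703.5219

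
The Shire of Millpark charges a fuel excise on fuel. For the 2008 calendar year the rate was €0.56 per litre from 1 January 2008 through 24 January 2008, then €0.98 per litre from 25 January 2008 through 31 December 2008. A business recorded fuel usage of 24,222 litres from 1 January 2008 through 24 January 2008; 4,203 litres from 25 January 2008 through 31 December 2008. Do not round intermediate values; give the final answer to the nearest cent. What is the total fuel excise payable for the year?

1 January – 24 January 2008: 24,222 litres at €0.56/litre → €13564.32
25 January – 31 December 2008: 4,203 litres at €0.98/litre → €4118.94

€17683.26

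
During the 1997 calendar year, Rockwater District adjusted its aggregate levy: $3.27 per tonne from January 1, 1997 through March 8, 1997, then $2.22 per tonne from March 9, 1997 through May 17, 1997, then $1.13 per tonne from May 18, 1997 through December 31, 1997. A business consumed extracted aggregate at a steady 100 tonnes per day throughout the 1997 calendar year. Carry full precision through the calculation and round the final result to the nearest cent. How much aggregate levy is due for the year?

January 1 – March 8, 1997: 67 days × 100 tonnes/day = 6,700 tonnes at $3.27/tonne → $21909.00
March 9 – May 17, 1997: 70 days × 100 tonnes/day = 7,000 tonnes at $2.22/tonne → $15540.00
May 18 – December 31, 1997: 228 days × 100 tonnes/day = 22,800 tonnes at $1.13/tonne → $25764.00

$63213.00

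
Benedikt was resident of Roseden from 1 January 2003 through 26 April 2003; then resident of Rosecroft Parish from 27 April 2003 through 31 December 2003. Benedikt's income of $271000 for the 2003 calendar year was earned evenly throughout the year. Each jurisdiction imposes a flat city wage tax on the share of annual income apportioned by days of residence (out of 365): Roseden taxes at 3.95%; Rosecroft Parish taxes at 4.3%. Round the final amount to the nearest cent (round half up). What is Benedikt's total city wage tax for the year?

$11351.56

Roseden, 1 January – 26 April 2003: 116 days → $271000 × 3.95% × 116/365 = $3401.9781
Rosecroft Parish, 27 April – 31 December 2003: 249 days → $271000 × 4.3% × 249/365 = $7949.5808
Total = $11351.5589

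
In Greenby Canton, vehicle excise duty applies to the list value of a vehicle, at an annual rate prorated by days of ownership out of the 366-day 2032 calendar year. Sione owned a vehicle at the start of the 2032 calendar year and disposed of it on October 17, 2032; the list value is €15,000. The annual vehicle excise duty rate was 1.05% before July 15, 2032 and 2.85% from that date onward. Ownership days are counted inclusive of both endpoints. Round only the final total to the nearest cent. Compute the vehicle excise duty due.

€195.31

January 1 – July 14, 2032: 196 days at 1.05% → €15,000 × 1.05% × 196/366 = €84.3443
July 15 – October 17, 2032: 95 days at 2.85% → €15,000 × 2.85% × 95/366 = €110.9631
Total = €195.3074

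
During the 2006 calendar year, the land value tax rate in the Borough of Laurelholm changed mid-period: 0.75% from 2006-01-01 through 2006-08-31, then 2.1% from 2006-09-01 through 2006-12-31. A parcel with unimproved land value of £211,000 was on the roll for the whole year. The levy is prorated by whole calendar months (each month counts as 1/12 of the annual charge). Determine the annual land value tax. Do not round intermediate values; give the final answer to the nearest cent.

£2,532.00

2006-01-01 to 2006-08-31: 8 months at 0.75% → £211,000 × 0.75% × 8/12 = £1,055.0000
2006-09-01 to 2006-12-31: 4 months at 2.1% → £211,000 × 2.1% × 4/12 = £1,477.0000
Total = £2,532.0000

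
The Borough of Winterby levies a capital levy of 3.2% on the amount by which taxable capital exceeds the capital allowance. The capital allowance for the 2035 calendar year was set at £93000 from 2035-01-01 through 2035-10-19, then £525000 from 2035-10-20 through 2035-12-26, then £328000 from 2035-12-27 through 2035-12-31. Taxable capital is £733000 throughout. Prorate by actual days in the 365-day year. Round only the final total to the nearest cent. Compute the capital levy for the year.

2035-01-01 to 2035-10-19: 292 days, exemption £93000 → (£733000 − £93000) × 3.2% × 292/365 = £16384.0000
2035-10-20 to 2035-12-26: 68 days, exemption £525000 → (£733000 − £525000) × 3.2% × 68/365 = £1240.0219
2035-12-27 to 2035-12-31: 5 days, exemption £328000 → (£733000 − £328000) × 3.2% × 5/365 = £177.5342
Total = £17801.5562

£17801.56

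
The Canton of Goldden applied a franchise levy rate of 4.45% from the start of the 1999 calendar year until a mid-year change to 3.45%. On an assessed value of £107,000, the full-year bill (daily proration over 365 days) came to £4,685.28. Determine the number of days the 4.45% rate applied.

339 days

Let d = days at the first rate; then 365 − d days at the second rate.
£107,000 × [4.45%·d + 3.45%·(365−d)] / 365 = £4,685.28
Solving gives d = 339, so the new rate took effect on 6 Dec 1999.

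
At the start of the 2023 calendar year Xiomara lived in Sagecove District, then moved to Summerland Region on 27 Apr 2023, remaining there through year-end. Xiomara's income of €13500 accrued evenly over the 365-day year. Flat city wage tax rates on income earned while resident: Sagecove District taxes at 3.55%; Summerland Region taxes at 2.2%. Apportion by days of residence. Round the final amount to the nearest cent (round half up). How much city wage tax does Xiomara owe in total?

€354.92

Sagecove District, 1 Jan – 26 Apr 2023: 116 days → €13500 × 3.55% × 116/365 = €152.3096
Summerland Region, 27 Apr – 31 Dec 2023: 249 days → €13500 × 2.2% × 249/365 = €202.6110
Total = €354.9205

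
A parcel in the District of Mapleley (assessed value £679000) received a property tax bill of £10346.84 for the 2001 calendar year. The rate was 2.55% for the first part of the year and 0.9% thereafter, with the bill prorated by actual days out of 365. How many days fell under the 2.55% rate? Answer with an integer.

Let d = days at the first rate; then 365 − d days at the second rate.
£679000 × [2.55%·d + 0.9%·(365−d)] / 365 = £10346.84
Solving gives d = 138, so the new rate took effect on 19 May 2001.

138 days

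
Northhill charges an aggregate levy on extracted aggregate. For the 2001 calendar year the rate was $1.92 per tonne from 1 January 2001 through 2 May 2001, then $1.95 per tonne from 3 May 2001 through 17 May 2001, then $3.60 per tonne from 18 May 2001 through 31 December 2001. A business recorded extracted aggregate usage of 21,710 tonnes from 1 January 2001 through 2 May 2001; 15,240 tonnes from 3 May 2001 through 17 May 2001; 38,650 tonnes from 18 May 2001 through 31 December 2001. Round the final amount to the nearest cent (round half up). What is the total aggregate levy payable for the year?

$210541.20

1 January – 2 May 2001: 21,710 tonnes at $1.92/tonne → $41683.20
3 May – 17 May 2001: 15,240 tonnes at $1.95/tonne → $29718.00
18 May – 31 December 2001: 38,650 tonnes at $3.60/tonne → $139140.00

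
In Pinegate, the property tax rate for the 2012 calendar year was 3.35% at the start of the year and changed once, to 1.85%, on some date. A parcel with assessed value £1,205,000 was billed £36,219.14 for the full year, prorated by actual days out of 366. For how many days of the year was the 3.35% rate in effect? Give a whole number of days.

282 days

Let d = days at the first rate; then 366 − d days at the second rate.
£1,205,000 × [3.35%·d + 1.85%·(366−d)] / 366 = £36,219.14
Solving gives d = 282, so the new rate took effect on October 9, 2012.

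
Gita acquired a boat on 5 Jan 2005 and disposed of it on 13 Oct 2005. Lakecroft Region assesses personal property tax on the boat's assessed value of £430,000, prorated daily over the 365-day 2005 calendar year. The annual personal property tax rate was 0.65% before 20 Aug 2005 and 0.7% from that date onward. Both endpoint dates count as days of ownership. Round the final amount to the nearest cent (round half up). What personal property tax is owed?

5 Jan – 19 Aug 2005: 227 days at 0.65% → £430,000 × 0.65% × 227/365 = £1,738.2603
20 Aug – 13 Oct 2005: 55 days at 0.7% → £430,000 × 0.7% × 55/365 = £453.5616
Total = £2,191.8219

£2,191.82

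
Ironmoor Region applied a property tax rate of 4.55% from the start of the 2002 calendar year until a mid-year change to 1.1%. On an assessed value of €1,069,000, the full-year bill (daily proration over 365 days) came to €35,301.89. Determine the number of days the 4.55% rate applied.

233 days

Let d = days at the first rate; then 365 − d days at the second rate.
€1,069,000 × [4.55%·d + 1.1%·(365−d)] / 365 = €35,301.89
Solving gives d = 233, so the new rate took effect on 22 August 2002.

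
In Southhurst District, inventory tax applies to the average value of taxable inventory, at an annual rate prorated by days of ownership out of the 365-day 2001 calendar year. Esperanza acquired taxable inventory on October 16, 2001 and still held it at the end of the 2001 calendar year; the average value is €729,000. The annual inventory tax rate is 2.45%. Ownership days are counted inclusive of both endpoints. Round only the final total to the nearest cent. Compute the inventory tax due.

€3,767.83

Days held (October 16 – December 31, 2001): 77 out of 365
Tax = €729,000 × 2.45% × 77/365 = €3,767.8315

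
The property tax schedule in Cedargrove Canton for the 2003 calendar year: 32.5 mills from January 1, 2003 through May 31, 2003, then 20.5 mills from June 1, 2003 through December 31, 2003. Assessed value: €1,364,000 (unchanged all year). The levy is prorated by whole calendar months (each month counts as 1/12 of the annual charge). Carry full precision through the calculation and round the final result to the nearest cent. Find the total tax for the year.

€34,782.00

January 1 – May 31, 2003: 5 months at 32.5 mills → €1,364,000 × 3.25% × 5/12 = €18,470.8333
June 1 – December 31, 2003: 7 months at 20.5 mills → €1,364,000 × 2.05% × 7/12 = €16,311.1667
Total = €34,782.0000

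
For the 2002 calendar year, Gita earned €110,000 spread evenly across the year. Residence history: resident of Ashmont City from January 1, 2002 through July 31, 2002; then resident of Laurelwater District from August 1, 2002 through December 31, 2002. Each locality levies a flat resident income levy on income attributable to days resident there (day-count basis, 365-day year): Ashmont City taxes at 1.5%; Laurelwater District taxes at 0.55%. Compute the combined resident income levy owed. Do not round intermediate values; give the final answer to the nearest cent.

Ashmont City, January 1 – July 31, 2002: 212 days → €110,000 × 1.5% × 212/365 = €958.3562
Laurelwater District, August 1 – December 31, 2002: 153 days → €110,000 × 0.55% × 153/365 = €253.6027
Total = €1,211.9589

€1,211.96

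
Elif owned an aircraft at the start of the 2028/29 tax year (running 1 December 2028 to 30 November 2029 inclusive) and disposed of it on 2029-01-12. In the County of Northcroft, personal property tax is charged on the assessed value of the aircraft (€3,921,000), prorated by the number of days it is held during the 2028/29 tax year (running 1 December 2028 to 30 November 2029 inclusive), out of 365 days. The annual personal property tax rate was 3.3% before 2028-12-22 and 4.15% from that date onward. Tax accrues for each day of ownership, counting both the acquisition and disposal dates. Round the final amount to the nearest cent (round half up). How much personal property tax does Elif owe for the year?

2028-12-01 to 2028-12-21: 21 days at 3.3% → €3,921,000 × 3.3% × 21/365 = €7,444.5288
2028-12-22 to 2029-01-12: 22 days at 4.15% → €3,921,000 × 4.15% × 22/365 = €9,807.8712
Total = €17,252.4000

€17,252.40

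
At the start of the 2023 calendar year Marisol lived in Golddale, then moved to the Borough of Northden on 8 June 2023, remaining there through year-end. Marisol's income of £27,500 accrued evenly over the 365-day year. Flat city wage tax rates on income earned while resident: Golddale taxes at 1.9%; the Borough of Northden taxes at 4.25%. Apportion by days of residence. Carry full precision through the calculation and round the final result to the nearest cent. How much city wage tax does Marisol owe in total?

£889.00

Golddale, 1 January – 7 June 2023: 158 days → £27,500 × 1.9% × 158/365 = £226.1781
The Borough of Northden, 8 June – 31 December 2023: 207 days → £27,500 × 4.25% × 207/365 = £662.8253
Total = £889.0034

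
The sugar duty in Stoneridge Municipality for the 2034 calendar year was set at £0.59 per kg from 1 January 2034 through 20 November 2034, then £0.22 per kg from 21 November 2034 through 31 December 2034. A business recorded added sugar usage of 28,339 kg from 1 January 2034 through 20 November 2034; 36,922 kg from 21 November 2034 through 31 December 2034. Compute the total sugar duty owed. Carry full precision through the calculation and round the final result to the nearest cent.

£24,842.85

1 January – 20 November 2034: 28,339 kg at £0.59/kg → £16,720.01
21 November – 31 December 2034: 36,922 kg at £0.22/kg → £8,122.84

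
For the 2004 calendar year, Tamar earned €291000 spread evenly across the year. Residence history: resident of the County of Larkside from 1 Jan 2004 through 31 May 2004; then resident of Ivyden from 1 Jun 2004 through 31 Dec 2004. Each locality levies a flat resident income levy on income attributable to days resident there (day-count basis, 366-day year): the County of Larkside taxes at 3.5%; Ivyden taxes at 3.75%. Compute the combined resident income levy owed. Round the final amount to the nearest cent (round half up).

The County of Larkside, 1 Jan – 31 May 2004: 152 days → €291000 × 3.5% × 152/366 = €4229.8361
Ivyden, 1 Jun – 31 Dec 2004: 214 days → €291000 × 3.75% × 214/366 = €6380.5328
Total = €10610.3689

€10610.37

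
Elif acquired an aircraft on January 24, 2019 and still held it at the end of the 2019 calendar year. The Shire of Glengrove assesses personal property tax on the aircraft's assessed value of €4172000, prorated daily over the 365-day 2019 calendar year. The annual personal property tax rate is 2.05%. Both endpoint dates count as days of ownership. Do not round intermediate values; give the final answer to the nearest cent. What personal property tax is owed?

€80136.69

Days held (January 24 – December 31, 2019): 342 out of 365
Tax = €4172000 × 2.05% × 342/365 = €80136.6904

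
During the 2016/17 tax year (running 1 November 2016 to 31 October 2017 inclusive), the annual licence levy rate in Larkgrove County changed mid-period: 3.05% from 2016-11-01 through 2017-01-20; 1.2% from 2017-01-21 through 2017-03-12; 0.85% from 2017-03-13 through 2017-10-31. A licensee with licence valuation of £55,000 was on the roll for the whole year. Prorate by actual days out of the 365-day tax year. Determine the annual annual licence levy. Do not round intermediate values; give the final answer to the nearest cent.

2016-11-01 to 2017-01-20: 81 days at 3.05% → £55,000 × 3.05% × 81/365 = £372.2671
2017-01-21 to 2017-03-12: 51 days at 1.2% → £55,000 × 1.2% × 51/365 = £92.2192
2017-03-13 to 2017-10-31: 233 days at 0.85% → £55,000 × 0.85% × 233/365 = £298.4315
Total = £762.9178

£762.92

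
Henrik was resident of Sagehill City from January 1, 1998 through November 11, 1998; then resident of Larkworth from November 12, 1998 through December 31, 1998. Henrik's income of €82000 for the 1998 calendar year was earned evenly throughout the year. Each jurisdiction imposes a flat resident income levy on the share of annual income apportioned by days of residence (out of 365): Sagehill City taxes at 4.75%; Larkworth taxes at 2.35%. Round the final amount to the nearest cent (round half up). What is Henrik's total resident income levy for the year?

€3625.41

Sagehill City, January 1 – November 11, 1998: 315 days → €82000 × 4.75% × 315/365 = €3361.4384
Larkworth, November 12 – December 31, 1998: 50 days → €82000 × 2.35% × 50/365 = €263.9726
Total = €3625.4110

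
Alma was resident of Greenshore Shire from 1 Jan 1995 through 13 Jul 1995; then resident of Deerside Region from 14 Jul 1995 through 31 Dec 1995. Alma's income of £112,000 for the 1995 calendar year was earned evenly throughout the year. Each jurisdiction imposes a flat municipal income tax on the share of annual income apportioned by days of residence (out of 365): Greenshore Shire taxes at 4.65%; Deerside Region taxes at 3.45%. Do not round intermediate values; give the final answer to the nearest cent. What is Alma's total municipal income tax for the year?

Greenshore Shire, 1 Jan – 13 Jul 1995: 194 days → £112,000 × 4.65% × 194/365 = £2,768.0877
Deerside Region, 14 Jul – 31 Dec 1995: 171 days → £112,000 × 3.45% × 171/365 = £1,810.2575
Total = £4,578.3452

£4,578.35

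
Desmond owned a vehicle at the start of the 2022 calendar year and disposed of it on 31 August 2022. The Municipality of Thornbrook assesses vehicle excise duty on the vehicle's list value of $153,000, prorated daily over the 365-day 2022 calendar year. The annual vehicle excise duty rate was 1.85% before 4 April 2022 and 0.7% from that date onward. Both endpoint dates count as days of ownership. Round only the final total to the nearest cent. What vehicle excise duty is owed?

1 January – 3 April 2022: 93 days at 1.85% → $153,000 × 1.85% × 93/365 = $721.1959
4 April – 31 August 2022: 150 days at 0.7% → $153,000 × 0.7% × 150/365 = $440.1370
Total = $1,161.3329

$1,161.33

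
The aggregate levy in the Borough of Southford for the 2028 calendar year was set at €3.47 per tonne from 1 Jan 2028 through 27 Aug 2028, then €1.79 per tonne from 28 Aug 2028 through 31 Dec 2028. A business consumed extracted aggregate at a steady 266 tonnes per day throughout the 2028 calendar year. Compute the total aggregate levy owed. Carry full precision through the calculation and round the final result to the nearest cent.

€281,518.44

1 Jan – 27 Aug 2028: 240 days × 266 tonnes/day = 63,840 tonnes at €3.47/tonne → €221,524.80
28 Aug – 31 Dec 2028: 126 days × 266 tonnes/day = 33,516 tonnes at €1.79/tonne → €59,993.64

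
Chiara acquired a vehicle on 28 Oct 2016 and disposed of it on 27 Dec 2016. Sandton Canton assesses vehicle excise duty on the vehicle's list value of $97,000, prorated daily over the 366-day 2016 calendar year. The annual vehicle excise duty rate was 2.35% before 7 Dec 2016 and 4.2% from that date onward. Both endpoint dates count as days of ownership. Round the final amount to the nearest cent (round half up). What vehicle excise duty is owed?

28 Oct – 6 Dec 2016: 40 days at 2.35% → $97,000 × 2.35% × 40/366 = $249.1257
7 Dec – 27 Dec 2016: 21 days at 4.2% → $97,000 × 4.2% × 21/366 = $233.7541
Total = $482.8798

$482.88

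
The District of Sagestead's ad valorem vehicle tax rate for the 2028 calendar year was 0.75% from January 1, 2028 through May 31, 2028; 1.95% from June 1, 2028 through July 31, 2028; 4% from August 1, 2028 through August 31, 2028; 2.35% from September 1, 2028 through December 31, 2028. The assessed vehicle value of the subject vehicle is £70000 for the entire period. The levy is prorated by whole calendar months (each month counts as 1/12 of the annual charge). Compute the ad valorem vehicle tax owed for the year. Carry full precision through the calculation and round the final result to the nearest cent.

January 1 – May 31, 2028: 5 months at 0.75% → £70000 × 0.75% × 5/12 = £218.7500
June 1 – July 31, 2028: 2 months at 1.95% → £70000 × 1.95% × 2/12 = £227.5000
August 1 – August 31, 2028: 1 month at 4% → £70000 × 4% × 1/12 = £233.3333
September 1 – December 31, 2028: 4 months at 2.35% → £70000 × 2.35% × 4/12 = £548.3333
Total = £1227.9167

£1227.92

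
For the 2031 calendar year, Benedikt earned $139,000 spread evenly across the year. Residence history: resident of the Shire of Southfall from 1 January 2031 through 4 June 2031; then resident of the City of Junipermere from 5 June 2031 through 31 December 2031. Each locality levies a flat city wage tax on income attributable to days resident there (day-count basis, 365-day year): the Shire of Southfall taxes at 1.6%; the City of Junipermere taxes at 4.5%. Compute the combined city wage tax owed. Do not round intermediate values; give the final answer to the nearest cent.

The Shire of Southfall, 1 January – 4 June 2031: 155 days → $139,000 × 1.6% × 155/365 = $944.4384
The City of Junipermere, 5 June – 31 December 2031: 210 days → $139,000 × 4.5% × 210/365 = $3,598.7671
Total = $4,543.2055

$4,543.21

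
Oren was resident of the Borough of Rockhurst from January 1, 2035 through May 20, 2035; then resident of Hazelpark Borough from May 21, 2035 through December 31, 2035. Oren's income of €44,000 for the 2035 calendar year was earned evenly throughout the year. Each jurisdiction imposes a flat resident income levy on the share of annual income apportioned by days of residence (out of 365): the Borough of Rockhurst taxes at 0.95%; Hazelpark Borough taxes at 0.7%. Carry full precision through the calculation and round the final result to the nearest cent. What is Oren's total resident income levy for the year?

€350.19

The Borough of Rockhurst, January 1 – May 20, 2035: 140 days → €44,000 × 0.95% × 140/365 = €160.3288
Hazelpark Borough, May 21 – December 31, 2035: 225 days → €44,000 × 0.7% × 225/365 = €189.8630
Total = €350.1918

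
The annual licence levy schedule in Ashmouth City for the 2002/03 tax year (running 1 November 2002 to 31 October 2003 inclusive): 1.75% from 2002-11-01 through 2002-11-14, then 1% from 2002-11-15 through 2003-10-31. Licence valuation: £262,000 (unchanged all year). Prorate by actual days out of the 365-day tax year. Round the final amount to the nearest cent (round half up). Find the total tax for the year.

£2,695.37

2002-11-01 to 2002-11-14: 14 days at 1.75% → £262,000 × 1.75% × 14/365 = £175.8630
2002-11-15 to 2003-10-31: 351 days at 1% → £262,000 × 1% × 351/365 = £2,519.5068
Total = £2,695.3699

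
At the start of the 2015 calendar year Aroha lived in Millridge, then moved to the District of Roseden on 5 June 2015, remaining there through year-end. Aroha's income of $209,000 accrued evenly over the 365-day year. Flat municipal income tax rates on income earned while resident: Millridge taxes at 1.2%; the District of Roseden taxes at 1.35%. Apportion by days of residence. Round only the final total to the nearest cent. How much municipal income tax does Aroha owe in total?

Millridge, 1 January – 4 June 2015: 155 days → $209,000 × 1.2% × 155/365 = $1,065.0411
The District of Roseden, 5 June – 31 December 2015: 210 days → $209,000 × 1.35% × 210/365 = $1,623.3288
Total = $2,688.3699

$2,688.37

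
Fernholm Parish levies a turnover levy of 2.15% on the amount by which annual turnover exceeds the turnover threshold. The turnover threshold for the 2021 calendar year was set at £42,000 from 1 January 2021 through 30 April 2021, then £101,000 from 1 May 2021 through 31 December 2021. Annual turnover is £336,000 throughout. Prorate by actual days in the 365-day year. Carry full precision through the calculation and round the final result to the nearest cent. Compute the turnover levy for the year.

£5,469.54

1 January – 30 April 2021: 120 days, exemption £42,000 → (£336,000 − £42,000) × 2.15% × 120/365 = £2,078.1370
1 May – 31 December 2021: 245 days, exemption £101,000 → (£336,000 − £101,000) × 2.15% × 245/365 = £3,391.4041
Total = £5,469.5411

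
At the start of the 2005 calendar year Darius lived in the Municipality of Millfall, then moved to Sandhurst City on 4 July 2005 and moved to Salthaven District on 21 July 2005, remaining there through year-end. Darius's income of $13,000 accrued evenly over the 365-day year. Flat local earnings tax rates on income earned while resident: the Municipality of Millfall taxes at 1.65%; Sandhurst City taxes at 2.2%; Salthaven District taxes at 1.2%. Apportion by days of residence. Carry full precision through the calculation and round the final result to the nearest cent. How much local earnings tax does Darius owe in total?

The Municipality of Millfall, 1 January – 3 July 2005: 184 days → $13,000 × 1.65% × 184/365 = $108.1315
Sandhurst City, 4 July – 20 July 2005: 17 days → $13,000 × 2.2% × 17/365 = $13.3205
Salthaven District, 21 July – 31 December 2005: 164 days → $13,000 × 1.2% × 164/365 = $70.0932
Total = $191.5452

$191.55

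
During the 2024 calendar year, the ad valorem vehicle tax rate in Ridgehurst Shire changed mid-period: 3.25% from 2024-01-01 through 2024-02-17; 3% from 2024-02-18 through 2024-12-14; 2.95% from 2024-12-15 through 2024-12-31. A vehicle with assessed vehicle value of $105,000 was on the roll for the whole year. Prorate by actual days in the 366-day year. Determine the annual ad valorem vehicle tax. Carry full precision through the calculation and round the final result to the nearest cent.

2024-01-01 to 2024-02-17: 48 days at 3.25% → $105,000 × 3.25% × 48/366 = $447.5410
2024-02-18 to 2024-12-14: 301 days at 3% → $105,000 × 3% × 301/366 = $2,590.5738
2024-12-15 to 2024-12-31: 17 days at 2.95% → $105,000 × 2.95% × 17/366 = $143.8730
Total = $3,181.9877

$3,181.99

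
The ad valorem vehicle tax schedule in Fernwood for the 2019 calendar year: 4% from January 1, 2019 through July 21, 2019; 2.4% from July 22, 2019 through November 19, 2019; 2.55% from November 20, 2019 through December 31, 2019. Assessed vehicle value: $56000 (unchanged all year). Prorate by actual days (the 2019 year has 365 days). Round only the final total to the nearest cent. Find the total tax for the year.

$1849.53

January 1 – July 21, 2019: 202 days at 4% → $56000 × 4% × 202/365 = $1239.6712
July 22 – November 19, 2019: 121 days at 2.4% → $56000 × 2.4% × 121/365 = $445.5452
November 20 – December 31, 2019: 42 days at 2.55% → $56000 × 2.55% × 42/365 = $164.3178
Total = $1849.5342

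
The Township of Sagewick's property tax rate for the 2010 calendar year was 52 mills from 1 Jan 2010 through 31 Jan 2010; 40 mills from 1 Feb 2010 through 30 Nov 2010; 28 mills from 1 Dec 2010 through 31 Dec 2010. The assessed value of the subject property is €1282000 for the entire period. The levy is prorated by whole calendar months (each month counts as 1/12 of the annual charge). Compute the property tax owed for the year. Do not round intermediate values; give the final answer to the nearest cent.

1 Jan – 31 Jan 2010: 1 month at 52 mills → €1282000 × 5.2% × 1/12 = €5555.3333
1 Feb – 30 Nov 2010: 10 months at 40 mills → €1282000 × 4% × 10/12 = €42733.3333
1 Dec – 31 Dec 2010: 1 month at 28 mills → €1282000 × 2.8% × 1/12 = €2991.3333
Total = €51280.0000

€51280.00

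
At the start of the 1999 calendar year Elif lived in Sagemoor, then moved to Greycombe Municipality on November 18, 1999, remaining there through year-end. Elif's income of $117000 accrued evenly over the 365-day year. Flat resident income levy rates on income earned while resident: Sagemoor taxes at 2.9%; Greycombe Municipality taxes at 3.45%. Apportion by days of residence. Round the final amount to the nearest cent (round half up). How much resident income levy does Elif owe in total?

$3470.57

Sagemoor, January 1 – November 17, 1999: 321 days → $117000 × 2.9% × 321/365 = $2983.9808
Greycombe Municipality, November 18 – December 31, 1999: 44 days → $117000 × 3.45% × 44/365 = $486.5918
Total = $3470.5726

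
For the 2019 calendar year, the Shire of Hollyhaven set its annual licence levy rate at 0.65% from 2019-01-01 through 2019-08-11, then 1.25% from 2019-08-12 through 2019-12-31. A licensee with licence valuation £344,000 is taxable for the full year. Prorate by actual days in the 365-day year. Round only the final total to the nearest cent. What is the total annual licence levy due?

2019-01-01 to 2019-08-11: 223 days at 0.65% → £344,000 × 0.65% × 223/365 = £1,366.1041
2019-08-12 to 2019-12-31: 142 days at 1.25% → £344,000 × 1.25% × 142/365 = £1,672.8767
Total = £3,038.9808

£3,038.98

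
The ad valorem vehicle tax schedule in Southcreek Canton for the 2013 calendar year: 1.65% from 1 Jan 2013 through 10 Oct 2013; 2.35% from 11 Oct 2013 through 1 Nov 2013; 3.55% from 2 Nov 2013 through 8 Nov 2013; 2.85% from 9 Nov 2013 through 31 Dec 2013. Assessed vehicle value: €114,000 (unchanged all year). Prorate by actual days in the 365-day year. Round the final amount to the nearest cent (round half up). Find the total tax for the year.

€2,169.28

1 Jan – 10 Oct 2013: 283 days at 1.65% → €114,000 × 1.65% × 283/365 = €1,458.4192
11 Oct – 1 Nov 2013: 22 days at 2.35% → €114,000 × 2.35% × 22/365 = €161.4740
2 Nov – 8 Nov 2013: 7 days at 3.55% → €114,000 × 3.55% × 7/365 = €77.6137
9 Nov – 31 Dec 2013: 53 days at 2.85% → €114,000 × 2.85% × 53/365 = €471.7726
Total = €2,169.2795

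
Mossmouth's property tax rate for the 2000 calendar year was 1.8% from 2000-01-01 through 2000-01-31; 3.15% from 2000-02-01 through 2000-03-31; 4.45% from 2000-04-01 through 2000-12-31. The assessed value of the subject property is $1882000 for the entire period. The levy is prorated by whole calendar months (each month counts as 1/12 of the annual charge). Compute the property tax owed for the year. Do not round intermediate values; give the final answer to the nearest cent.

2000-01-01 to 2000-01-31: 1 month at 1.8% → $1882000 × 1.8% × 1/12 = $2823.0000
2000-02-01 to 2000-03-31: 2 months at 3.15% → $1882000 × 3.15% × 2/12 = $9880.5000
2000-04-01 to 2000-12-31: 9 months at 4.45% → $1882000 × 4.45% × 9/12 = $62811.7500
Total = $75515.2500

$75515.25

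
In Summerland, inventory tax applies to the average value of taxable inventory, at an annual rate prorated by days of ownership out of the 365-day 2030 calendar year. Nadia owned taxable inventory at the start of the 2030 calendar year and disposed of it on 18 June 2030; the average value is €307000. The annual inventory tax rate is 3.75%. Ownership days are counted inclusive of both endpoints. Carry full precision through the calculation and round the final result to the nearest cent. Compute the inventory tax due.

Days held (1 January – 18 June 2030): 169 out of 365
Tax = €307000 × 3.75% × 169/365 = €5330.4452

€5330.45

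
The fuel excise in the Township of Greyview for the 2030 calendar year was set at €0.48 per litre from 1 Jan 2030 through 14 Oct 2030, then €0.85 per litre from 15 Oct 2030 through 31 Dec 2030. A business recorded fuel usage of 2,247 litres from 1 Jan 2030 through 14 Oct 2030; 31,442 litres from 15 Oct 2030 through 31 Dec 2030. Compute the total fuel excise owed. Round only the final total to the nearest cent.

1 Jan – 14 Oct 2030: 2,247 litres at €0.48/litre → €1078.56
15 Oct – 31 Dec 2030: 31,442 litres at €0.85/litre → €26725.70

€27804.26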